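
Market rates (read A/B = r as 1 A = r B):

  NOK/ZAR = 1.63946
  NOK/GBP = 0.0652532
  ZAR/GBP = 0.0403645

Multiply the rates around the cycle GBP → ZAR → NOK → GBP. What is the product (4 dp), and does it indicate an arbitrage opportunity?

Around GBP → ZAR → NOK → GBP: 1 ÷ 0.0403645 ÷ 1.63946 × 0.0652532 = 0.986056
Product < 1; profitable direction is GBP → NOK → ZAR → GBP.

0.9861 (arbitrage exists)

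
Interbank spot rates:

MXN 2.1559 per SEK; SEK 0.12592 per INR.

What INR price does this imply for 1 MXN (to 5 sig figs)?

MXN/INR = 3.6836

1 MXN ÷ 2.1559 = 0.463843 SEK
0.463843 SEK ÷ 0.12592 = 3.68364 INR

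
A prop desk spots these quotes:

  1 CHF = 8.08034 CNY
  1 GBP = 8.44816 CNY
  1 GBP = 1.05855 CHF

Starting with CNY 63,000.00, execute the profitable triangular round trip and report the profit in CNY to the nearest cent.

Profitable loop is CNY → GBP → CHF → CNY:
CNY 63,000.00 ÷ 8.44816 = GBP 7,457.25
GBP 7,457.25 × 1.05855 = CHF 7,893.87
CHF 7,893.87 × 8.08034 = CNY 63,785.13
Profit = CNY 63,785.13 − CNY 63,000.00

Profit: CNY 785.13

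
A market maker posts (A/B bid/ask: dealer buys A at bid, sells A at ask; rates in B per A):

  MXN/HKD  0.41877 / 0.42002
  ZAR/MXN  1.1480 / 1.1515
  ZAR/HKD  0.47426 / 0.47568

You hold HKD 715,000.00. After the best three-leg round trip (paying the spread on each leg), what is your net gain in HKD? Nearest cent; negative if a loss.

Net profit: HKD 7,617.71

Best loop HKD → ZAR → MXN → HKD:
HKD 715,000.00 ÷ 0.47568 (buy ZAR at ask) = ZAR 1,503,111.34
ZAR 1,503,111.34 × 1.1480 (sell ZAR at bid) = MXN 1,725,571.81
MXN 1,725,571.81 × 0.41877 (sell MXN at bid) = HKD 722,617.71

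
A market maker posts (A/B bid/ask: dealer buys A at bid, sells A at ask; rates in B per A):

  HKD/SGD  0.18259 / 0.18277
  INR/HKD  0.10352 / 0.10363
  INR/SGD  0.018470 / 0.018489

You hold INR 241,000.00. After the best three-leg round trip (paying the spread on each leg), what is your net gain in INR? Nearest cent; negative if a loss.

Net profit: INR 5,379.67

Best loop INR → HKD → SGD → INR:
INR 241,000.00 × 0.10352 (sell INR at bid) = HKD 24,948.32
HKD 24,948.32 × 0.18259 (sell HKD at bid) = SGD 4,555.31
SGD 4,555.31 ÷ 0.018489 (buy INR at ask) = INR 246,379.67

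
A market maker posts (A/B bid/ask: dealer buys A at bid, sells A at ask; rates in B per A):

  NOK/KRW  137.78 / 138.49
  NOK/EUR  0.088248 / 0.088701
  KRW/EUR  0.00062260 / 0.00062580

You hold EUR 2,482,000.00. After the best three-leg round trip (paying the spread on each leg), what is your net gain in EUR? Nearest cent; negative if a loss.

Best loop EUR → KRW → NOK → EUR:
EUR 2,482,000.00 ÷ 0.00062580 (buy KRW at ask) = KRW 3,966,123,362
KRW 3,966,123,362 ÷ 138.49 (buy NOK at ask) = NOK 28,638,337.51
NOK 28,638,337.51 × 0.088248 (sell NOK at bid) = EUR 2,527,276.01

Net profit: EUR 45,276.01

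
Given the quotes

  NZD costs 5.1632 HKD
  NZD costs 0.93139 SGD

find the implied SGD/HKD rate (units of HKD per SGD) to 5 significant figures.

SGD/HKD = 5.5435

1 SGD ÷ 0.93139 = 1.07366 NZD
1.07366 NZD × 5.1632 = 5.54354 HKD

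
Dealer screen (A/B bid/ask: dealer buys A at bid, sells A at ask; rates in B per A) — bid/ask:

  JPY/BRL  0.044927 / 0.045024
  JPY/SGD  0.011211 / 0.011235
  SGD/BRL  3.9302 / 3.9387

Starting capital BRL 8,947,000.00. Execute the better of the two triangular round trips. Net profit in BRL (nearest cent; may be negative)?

Net profit: BRL 136,618.31

Best loop BRL → SGD → JPY → BRL:
BRL 8,947,000.00 ÷ 3.9387 (buy SGD at ask) = SGD 2,271,561.68
SGD 2,271,561.68 ÷ 0.011235 (buy JPY at ask) = JPY 202,186,176
JPY 202,186,176 × 0.044927 (sell JPY at bid) = BRL 9,083,618.31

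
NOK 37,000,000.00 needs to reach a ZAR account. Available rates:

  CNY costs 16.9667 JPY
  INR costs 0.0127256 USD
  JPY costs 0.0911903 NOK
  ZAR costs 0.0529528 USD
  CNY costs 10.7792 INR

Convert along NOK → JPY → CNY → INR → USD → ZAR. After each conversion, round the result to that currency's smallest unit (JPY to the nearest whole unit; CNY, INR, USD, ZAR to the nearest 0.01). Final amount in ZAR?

NOK 37,000,000.00 ÷ 0.0911903 = JPY 405,744,909
JPY 405,744,909 ÷ 16.9667 = CNY 23,914,191.27
CNY 23,914,191.27 × 10.7792 = INR 257,775,850.54
INR 257,775,850.54 × 0.0127256 = USD 3,280,352.36
USD 3,280,352.36 ÷ 0.0529528 = ZAR 61,948,610.08

ZAR 61,948,610.08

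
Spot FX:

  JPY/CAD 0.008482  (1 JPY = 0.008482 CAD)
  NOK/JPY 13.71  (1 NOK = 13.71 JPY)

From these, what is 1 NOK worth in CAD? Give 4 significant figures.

1 NOK × 13.71 = 13.71 JPY
13.71 JPY × 0.008482 = 0.116288 CAD

NOK/CAD = 0.1163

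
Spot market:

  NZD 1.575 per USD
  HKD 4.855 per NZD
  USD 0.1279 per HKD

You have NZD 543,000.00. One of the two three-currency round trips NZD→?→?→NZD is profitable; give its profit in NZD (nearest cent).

Profitable loop is NZD → USD → HKD → NZD:
NZD 543,000.00 ÷ 1.575 = USD 344,761.90
USD 344,761.90 ÷ 0.1279 = HKD 2,695,558.29
HKD 2,695,558.29 ÷ 4.855 = NZD 555,212.83
Profit = NZD 555,212.83 − NZD 543,000.00

Profit: NZD 12,212.83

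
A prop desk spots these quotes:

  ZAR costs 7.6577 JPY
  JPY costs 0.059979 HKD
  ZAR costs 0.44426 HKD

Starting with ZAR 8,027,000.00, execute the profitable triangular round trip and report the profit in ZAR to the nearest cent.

Profitable loop is ZAR → JPY → HKD → ZAR:
ZAR 8,027,000.00 × 7.6577 = JPY 61,468,358
JPY 61,468,358 × 0.059979 = HKD 3,686,810.64
HKD 3,686,810.64 ÷ 0.44426 = ZAR 8,298,767.93
Profit = ZAR 8,298,767.93 − ZAR 8,027,000.00

Profit: ZAR 271,767.93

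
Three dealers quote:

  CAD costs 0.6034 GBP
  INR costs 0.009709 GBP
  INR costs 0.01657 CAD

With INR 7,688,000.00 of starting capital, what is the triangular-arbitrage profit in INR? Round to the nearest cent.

Profitable loop is INR → CAD → GBP → INR:
INR 7,688,000.00 × 0.01657 = CAD 127,390.16
CAD 127,390.16 × 0.6034 = GBP 76,867.22
GBP 76,867.22 ÷ 0.009709 = INR 7,917,110.16
Profit = INR 7,917,110.16 − INR 7,688,000.00

Profit: INR 229,110.16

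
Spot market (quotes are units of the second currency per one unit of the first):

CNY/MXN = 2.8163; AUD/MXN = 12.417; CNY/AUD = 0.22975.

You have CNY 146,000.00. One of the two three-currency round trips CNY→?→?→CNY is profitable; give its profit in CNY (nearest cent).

Profitable loop is CNY → AUD → MXN → CNY:
CNY 146,000.00 × 0.22975 = AUD 33,543.50
AUD 33,543.50 × 12.417 = MXN 416,509.64
MXN 416,509.64 ÷ 2.8163 = CNY 147,892.50
Profit = CNY 147,892.50 − CNY 146,000.00

Profit: CNY 1,892.50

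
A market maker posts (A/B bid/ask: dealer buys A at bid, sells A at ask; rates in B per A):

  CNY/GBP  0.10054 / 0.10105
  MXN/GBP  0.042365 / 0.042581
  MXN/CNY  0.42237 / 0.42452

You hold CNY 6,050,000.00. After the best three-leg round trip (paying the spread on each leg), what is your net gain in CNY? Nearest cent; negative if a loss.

Best loop CNY → GBP → MXN → CNY:
CNY 6,050,000.00 × 0.10054 (sell CNY at bid) = GBP 608,267.00
GBP 608,267.00 ÷ 0.042581 (buy MXN at ask) = MXN 14,284,939.29
MXN 14,284,939.29 × 0.42237 (sell MXN at bid) = CNY 6,033,529.81

Net result: CNY -16,470.19 (no profitable arbitrage after spreads)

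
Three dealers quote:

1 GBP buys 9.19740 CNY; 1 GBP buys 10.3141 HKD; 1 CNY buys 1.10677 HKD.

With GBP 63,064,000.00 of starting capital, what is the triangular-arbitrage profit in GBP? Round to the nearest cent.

Profit: GBP 834,460.97

Profitable loop is GBP → HKD → CNY → GBP:
GBP 63,064,000.00 × 10.3141 = HKD 650,448,402.40
HKD 650,448,402.40 ÷ 1.10677 = CNY 587,699,704.91
CNY 587,699,704.91 ÷ 9.19740 = GBP 63,898,460.97
Profit = GBP 63,898,460.97 − GBP 63,064,000.00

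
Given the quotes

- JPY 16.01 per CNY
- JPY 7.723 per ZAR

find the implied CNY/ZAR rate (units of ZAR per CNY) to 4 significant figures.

1 CNY × 16.01 = 16.01 JPY
16.01 JPY ÷ 7.723 = 2.07303 ZAR

CNY/ZAR = 2.073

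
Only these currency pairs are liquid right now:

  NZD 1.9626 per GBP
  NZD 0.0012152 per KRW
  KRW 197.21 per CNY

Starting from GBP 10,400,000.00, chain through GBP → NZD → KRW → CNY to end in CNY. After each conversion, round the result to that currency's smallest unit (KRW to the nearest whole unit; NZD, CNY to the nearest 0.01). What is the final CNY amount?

CNY 85,170,351.55

GBP 10,400,000.00 × 1.9626 = NZD 20,411,040.00
NZD 20,411,040.00 ÷ 0.0012152 = KRW 16,796,445,030
KRW 16,796,445,030 ÷ 197.21 = CNY 85,170,351.55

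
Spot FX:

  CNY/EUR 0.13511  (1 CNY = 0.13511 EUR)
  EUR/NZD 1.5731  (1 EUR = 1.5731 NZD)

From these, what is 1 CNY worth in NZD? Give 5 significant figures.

1 CNY × 0.13511 = 0.13511 EUR
0.13511 EUR × 1.5731 = 0.212542 NZD

CNY/NZD = 0.21254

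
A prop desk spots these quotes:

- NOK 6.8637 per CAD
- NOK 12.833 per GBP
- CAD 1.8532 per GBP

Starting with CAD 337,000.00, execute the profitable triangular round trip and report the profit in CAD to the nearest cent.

Profit: CAD 2,998.90

Profitable loop is CAD → GBP → NOK → CAD:
CAD 337,000.00 ÷ 1.8532 = GBP 181,847.61
GBP 181,847.61 × 12.833 = NOK 2,333,650.44
NOK 2,333,650.44 ÷ 6.8637 = CAD 339,998.90
Profit = CAD 339,998.90 − CAD 337,000.00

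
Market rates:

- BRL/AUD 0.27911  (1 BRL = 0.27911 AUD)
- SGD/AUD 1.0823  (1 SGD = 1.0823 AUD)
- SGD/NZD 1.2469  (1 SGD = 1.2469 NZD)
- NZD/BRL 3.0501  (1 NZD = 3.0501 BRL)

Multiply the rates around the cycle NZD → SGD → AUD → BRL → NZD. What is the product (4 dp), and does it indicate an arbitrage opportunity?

Around NZD → SGD → AUD → BRL → NZD: 1 ÷ 1.2469 × 1.0823 ÷ 0.27911 ÷ 3.0501 = 1.019592
Product > 1; profitable direction is NZD → SGD → AUD → BRL → NZD.

1.0196 (arbitrage exists)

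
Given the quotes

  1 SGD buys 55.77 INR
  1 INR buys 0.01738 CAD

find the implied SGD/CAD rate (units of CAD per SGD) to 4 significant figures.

SGD/CAD = 0.9693

1 SGD × 55.77 = 55.77 INR
55.77 INR × 0.01738 = 0.969283 CAD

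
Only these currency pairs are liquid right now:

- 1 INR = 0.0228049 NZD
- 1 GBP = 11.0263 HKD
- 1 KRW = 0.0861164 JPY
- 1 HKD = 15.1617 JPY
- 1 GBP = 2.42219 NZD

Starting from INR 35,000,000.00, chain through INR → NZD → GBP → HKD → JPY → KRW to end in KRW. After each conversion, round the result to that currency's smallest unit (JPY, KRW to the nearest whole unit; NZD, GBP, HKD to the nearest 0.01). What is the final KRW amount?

KRW 639,705,155

INR 35,000,000.00 × 0.0228049 = NZD 798,171.50
NZD 798,171.50 ÷ 2.42219 = GBP 329,524.73
GBP 329,524.73 × 11.0263 = HKD 3,633,438.53
HKD 3,633,438.53 × 15.1617 = JPY 55,089,105
JPY 55,089,105 ÷ 0.0861164 = KRW 639,705,155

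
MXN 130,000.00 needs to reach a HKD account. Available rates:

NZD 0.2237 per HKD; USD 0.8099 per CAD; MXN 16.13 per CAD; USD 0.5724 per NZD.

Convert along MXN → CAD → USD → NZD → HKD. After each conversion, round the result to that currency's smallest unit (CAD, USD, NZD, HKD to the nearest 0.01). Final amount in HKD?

MXN 130,000.00 ÷ 16.13 = CAD 8,059.52
CAD 8,059.52 × 0.8099 = USD 6,527.41
USD 6,527.41 ÷ 0.5724 = NZD 11,403.58
NZD 11,403.58 ÷ 0.2237 = HKD 50,977.11

HKD 50,977.11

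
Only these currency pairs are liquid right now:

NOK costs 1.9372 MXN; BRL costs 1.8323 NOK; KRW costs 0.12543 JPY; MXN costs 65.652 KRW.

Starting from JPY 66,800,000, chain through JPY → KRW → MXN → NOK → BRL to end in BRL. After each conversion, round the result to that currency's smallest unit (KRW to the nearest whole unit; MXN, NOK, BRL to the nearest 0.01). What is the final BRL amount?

JPY 66,800,000 ÷ 0.12543 = KRW 532,567,966
KRW 532,567,966 ÷ 65.652 = MXN 8,111,983.88
MXN 8,111,983.88 ÷ 1.9372 = NOK 4,187,478.77
NOK 4,187,478.77 ÷ 1.8323 = BRL 2,285,367.45

BRL 2,285,367.45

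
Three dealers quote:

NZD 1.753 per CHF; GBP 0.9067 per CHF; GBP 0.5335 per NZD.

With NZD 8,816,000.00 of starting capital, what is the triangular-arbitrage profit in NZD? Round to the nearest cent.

Profitable loop is NZD → GBP → CHF → NZD:
NZD 8,816,000.00 × 0.5335 = GBP 4,703,336.00
GBP 4,703,336.00 ÷ 0.9067 = CHF 5,187,312.23
CHF 5,187,312.23 × 1.753 = NZD 9,093,358.34
Profit = NZD 9,093,358.34 − NZD 8,816,000.00

Profit: NZD 277,358.34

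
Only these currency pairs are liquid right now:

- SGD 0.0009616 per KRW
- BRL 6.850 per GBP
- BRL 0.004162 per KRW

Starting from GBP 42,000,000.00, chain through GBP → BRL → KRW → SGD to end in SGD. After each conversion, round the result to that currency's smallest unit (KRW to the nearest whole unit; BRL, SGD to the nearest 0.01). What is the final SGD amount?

GBP 42,000,000.00 × 6.850 = BRL 287,700,000.00
BRL 287,700,000.00 ÷ 0.004162 = KRW 69,125,420,471
KRW 69,125,420,471 × 0.0009616 = SGD 66,471,004.32

SGD 66,471,004.32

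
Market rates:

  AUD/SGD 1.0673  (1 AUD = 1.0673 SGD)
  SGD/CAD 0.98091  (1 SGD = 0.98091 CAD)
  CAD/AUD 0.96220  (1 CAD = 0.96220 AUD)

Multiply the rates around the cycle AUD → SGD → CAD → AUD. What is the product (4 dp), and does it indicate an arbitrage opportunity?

Around AUD → SGD → CAD → AUD: 1 × 1.0673 × 0.98091 × 0.96220 = 1.007351
Product > 1; profitable direction is AUD → SGD → CAD → AUD.

1.0074 (arbitrage exists)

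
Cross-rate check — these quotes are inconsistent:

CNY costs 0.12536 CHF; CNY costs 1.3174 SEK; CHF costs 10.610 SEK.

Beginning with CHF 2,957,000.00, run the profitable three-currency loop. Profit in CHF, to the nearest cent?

Profitable loop is CHF → SEK → CNY → CHF:
CHF 2,957,000.00 × 10.610 = SEK 31,373,770.00
SEK 31,373,770.00 ÷ 1.3174 = CNY 23,814,915.74
CNY 23,814,915.74 × 0.12536 = CHF 2,985,437.84
Profit = CHF 2,985,437.84 − CHF 2,957,000.00

Profit: CHF 28,437.84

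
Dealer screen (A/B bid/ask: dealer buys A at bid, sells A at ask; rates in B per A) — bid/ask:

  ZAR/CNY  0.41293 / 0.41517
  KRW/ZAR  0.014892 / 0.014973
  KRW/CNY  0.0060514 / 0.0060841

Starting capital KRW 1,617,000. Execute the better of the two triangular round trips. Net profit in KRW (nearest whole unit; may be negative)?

Best loop KRW → ZAR → CNY → KRW:
KRW 1,617,000 × 0.014892 (sell KRW at bid) = ZAR 24,080.36
ZAR 24,080.36 × 0.41293 (sell ZAR at bid) = CNY 9,943.50
CNY 9,943.50 ÷ 0.0060841 (buy KRW at ask) = KRW 1,634,343

Net profit: KRW 17,343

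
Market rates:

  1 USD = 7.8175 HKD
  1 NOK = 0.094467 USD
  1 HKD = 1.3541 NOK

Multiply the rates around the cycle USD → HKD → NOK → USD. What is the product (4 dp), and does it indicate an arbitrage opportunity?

1.0000 (no arbitrage)

Around USD → HKD → NOK → USD: 1 × 7.8175 × 1.3541 × 0.094467 = 0.999997
Product ≈ 1 (deviation 0.000%, within rounding noise).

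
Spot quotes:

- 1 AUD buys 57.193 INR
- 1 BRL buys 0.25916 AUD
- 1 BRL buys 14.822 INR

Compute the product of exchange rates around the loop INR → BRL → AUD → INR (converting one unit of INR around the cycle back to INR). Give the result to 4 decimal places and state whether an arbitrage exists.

1.0000 (no arbitrage)

Around INR → BRL → AUD → INR: 1 ÷ 14.822 × 0.25916 × 57.193 = 1.000009
Product ≈ 1 (deviation 0.001%, within rounding noise).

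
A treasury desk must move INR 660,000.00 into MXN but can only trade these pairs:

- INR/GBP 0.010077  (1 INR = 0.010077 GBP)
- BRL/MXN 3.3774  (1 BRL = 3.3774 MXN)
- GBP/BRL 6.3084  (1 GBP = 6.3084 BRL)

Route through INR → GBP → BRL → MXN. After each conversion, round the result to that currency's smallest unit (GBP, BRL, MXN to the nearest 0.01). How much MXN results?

INR 660,000.00 × 0.010077 = GBP 6,650.82
GBP 6,650.82 × 6.3084 = BRL 41,956.03
BRL 41,956.03 × 3.3774 = MXN 141,702.30

MXN 141,702.30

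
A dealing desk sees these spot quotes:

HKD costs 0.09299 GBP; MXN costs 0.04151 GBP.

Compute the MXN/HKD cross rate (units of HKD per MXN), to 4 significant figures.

MXN/HKD = 0.4464

1 MXN × 0.04151 = 0.04151 GBP
0.04151 GBP ÷ 0.09299 = 0.446392 HKD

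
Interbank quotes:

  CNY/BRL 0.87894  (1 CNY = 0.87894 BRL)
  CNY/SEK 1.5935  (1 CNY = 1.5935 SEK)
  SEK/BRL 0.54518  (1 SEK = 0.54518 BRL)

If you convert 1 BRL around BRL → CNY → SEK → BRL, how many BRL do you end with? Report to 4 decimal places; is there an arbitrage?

0.9884 (arbitrage exists)

Around BRL → CNY → SEK → BRL: 1 ÷ 0.87894 × 1.5935 × 0.54518 = 0.988400
Product < 1; profitable direction is BRL → SEK → CNY → BRL.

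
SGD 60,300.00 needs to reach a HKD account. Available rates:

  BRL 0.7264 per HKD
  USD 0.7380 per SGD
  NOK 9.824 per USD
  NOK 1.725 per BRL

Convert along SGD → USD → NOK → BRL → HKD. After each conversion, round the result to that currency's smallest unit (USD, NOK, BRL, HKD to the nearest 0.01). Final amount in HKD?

SGD 60,300.00 × 0.7380 = USD 44,501.40
USD 44,501.40 × 9.824 = NOK 437,181.75
NOK 437,181.75 ÷ 1.725 = BRL 253,438.70
BRL 253,438.70 ÷ 0.7264 = HKD 348,896.89

HKD 348,896.89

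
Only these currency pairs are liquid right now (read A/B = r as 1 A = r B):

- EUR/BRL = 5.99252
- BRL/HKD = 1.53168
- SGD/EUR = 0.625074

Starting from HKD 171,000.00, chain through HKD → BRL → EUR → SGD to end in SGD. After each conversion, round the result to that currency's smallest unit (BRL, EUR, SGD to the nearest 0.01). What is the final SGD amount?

SGD 29,804.87

HKD 171,000.00 ÷ 1.53168 = BRL 111,642.12
BRL 111,642.12 ÷ 5.99252 = EUR 18,630.25
EUR 18,630.25 ÷ 0.625074 = SGD 29,804.87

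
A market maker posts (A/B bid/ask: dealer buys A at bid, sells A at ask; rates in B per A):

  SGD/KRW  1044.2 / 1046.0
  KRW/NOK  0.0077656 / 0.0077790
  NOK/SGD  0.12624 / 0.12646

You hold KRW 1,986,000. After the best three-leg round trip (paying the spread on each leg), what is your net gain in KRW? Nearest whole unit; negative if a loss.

Best loop KRW → NOK → SGD → KRW:
KRW 1,986,000 × 0.0077656 (sell KRW at bid) = NOK 15,422.48
NOK 15,422.48 × 0.12624 (sell NOK at bid) = SGD 1,946.93
SGD 1,946.93 × 1044.2 (sell SGD at bid) = KRW 2,032,989

Net profit: KRW 46,989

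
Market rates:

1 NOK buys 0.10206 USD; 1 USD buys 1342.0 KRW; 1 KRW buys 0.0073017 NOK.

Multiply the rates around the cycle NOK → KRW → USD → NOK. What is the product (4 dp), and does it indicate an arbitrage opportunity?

0.9999 (no arbitrage)

Around NOK → KRW → USD → NOK: 1 ÷ 0.0073017 ÷ 1342.0 ÷ 0.10206 = 0.999926
Product ≈ 1 (deviation 0.007%, within rounding noise).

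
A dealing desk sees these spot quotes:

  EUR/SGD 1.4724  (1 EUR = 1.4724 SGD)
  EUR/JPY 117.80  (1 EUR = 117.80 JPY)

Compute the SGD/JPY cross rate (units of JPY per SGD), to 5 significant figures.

SGD/JPY = 80.005

1 SGD ÷ 1.4724 = 0.679163 EUR
0.679163 EUR × 117.80 = 80.0054 JPY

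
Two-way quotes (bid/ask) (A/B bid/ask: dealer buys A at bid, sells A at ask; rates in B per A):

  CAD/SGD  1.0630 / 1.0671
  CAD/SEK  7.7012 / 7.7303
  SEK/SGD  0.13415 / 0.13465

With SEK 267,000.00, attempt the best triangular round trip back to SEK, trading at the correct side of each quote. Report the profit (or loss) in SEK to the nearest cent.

Best loop SEK → CAD → SGD → SEK:
SEK 267,000.00 ÷ 7.7303 (buy CAD at ask) = CAD 34,539.41
CAD 34,539.41 × 1.0630 (sell CAD at bid) = SGD 36,715.39
SGD 36,715.39 ÷ 0.13465 (buy SEK at ask) = SEK 272,672.80

Net profit: SEK 5,672.80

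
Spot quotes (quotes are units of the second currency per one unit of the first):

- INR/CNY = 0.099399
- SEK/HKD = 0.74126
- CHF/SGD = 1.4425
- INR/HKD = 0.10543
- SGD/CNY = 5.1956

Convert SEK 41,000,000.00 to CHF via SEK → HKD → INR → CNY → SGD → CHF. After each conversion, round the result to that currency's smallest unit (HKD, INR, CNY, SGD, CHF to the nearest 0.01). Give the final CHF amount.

CHF 3,823,144.40

SEK 41,000,000.00 × 0.74126 = HKD 30,391,660.00
HKD 30,391,660.00 ÷ 0.10543 = INR 288,263,871.76
INR 288,263,871.76 × 0.099399 = CNY 28,653,140.59
CNY 28,653,140.59 ÷ 5.1956 = SGD 5,514,885.79
SGD 5,514,885.79 ÷ 1.4425 = CHF 3,823,144.40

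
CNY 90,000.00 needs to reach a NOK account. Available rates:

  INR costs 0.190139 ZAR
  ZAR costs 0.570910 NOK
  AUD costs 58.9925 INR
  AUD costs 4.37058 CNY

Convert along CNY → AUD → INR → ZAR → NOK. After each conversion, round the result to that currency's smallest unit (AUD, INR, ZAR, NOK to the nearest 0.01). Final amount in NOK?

CNY 90,000.00 ÷ 4.37058 = AUD 20,592.23
AUD 20,592.23 × 58.9925 = INR 1,214,787.13
INR 1,214,787.13 × 0.190139 = ZAR 230,978.41
ZAR 230,978.41 × 0.570910 = NOK 131,867.88

NOK 131,867.88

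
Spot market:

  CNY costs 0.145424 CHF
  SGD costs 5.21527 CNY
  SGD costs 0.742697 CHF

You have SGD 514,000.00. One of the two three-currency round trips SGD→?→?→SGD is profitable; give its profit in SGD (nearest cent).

Profit: SGD 10,885.21

Profitable loop is SGD → CNY → CHF → SGD:
SGD 514,000.00 × 5.21527 = CNY 2,680,648.78
CNY 2,680,648.78 × 0.145424 = CHF 389,830.67
CHF 389,830.67 ÷ 0.742697 = SGD 524,885.21
Profit = SGD 524,885.21 − SGD 514,000.00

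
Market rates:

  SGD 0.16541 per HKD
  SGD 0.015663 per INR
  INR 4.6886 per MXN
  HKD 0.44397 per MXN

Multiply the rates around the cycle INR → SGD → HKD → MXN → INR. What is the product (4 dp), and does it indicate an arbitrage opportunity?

Around INR → SGD → HKD → MXN → INR: 1 × 0.015663 ÷ 0.16541 ÷ 0.44397 × 4.6886 = 1.000006
Product ≈ 1 (deviation 0.001%, within rounding noise).

1.0000 (no arbitrage)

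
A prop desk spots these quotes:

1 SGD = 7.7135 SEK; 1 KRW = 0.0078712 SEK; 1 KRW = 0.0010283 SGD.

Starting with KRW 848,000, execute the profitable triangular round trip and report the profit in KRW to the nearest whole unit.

Profitable loop is KRW → SGD → SEK → KRW:
KRW 848,000 × 0.0010283 = SGD 872.00
SGD 872.00 × 7.7135 = SEK 6,726.16
SEK 6,726.16 ÷ 0.0078712 = KRW 854,528
Profit = KRW 854,528 − KRW 848,000

Profit: KRW 6,528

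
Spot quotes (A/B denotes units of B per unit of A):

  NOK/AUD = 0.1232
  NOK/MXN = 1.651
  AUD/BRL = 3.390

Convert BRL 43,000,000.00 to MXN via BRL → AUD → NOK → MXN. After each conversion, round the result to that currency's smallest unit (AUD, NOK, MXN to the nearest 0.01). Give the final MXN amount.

BRL 43,000,000.00 ÷ 3.390 = AUD 12,684,365.78
AUD 12,684,365.78 ÷ 0.1232 = NOK 102,957,514.45
NOK 102,957,514.45 × 1.651 = MXN 169,982,856.36

MXN 169,982,856.36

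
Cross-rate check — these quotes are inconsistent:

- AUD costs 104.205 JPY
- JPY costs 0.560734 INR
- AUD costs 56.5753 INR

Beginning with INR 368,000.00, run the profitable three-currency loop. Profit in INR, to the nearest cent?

Profit: INR 12,072.46

Profitable loop is INR → AUD → JPY → INR:
INR 368,000.00 ÷ 56.5753 = AUD 6,504.61
AUD 6,504.61 × 104.205 = JPY 677,812
JPY 677,812 × 0.560734 = INR 380,072.46
Profit = INR 380,072.46 − INR 368,000.00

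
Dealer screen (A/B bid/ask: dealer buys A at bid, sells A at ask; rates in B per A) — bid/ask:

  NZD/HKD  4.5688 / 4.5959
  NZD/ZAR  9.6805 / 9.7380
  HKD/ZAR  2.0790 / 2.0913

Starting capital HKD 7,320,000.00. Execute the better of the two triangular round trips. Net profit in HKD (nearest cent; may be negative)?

Best loop HKD → NZD → ZAR → HKD:
HKD 7,320,000.00 ÷ 4.5959 (buy NZD at ask) = NZD 1,592,723.95
NZD 1,592,723.95 × 9.6805 (sell NZD at bid) = ZAR 15,418,364.19
ZAR 15,418,364.19 ÷ 2.0913 (buy HKD at ask) = HKD 7,372,621.91

Net profit: HKD 52,621.91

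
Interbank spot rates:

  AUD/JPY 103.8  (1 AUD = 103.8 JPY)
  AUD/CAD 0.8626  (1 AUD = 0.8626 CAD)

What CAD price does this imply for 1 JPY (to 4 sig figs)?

JPY/CAD = 0.008310

1 JPY ÷ 103.8 = 0.00963391 AUD
0.00963391 AUD × 0.8626 = 0.00831021 CAD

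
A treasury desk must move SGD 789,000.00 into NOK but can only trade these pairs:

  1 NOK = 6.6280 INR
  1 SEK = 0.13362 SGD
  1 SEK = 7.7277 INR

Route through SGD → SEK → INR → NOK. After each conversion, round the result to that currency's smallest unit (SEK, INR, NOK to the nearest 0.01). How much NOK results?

SGD 789,000.00 ÷ 0.13362 = SEK 5,904,804.67
SEK 5,904,804.67 × 7.7277 = INR 45,630,559.05
INR 45,630,559.05 ÷ 6.6280 = NOK 6,884,514.04

NOK 6,884,514.04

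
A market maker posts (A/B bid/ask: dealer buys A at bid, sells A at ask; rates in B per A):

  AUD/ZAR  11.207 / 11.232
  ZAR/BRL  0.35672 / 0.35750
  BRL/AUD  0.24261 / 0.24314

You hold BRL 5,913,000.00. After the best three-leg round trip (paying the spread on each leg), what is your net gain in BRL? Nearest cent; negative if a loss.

Net profit: BRL 143,452.64

Best loop BRL → ZAR → AUD → BRL:
BRL 5,913,000.00 ÷ 0.35750 (buy ZAR at ask) = ZAR 16,539,860.14
ZAR 16,539,860.14 ÷ 11.232 (buy AUD at ask) = AUD 1,472,565.90
AUD 1,472,565.90 ÷ 0.24314 (buy BRL at ask) = BRL 6,056,452.64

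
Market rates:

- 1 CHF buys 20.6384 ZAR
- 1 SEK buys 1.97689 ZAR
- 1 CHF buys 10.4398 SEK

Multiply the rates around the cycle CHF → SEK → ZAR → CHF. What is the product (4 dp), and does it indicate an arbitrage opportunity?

1.0000 (no arbitrage)

Around CHF → SEK → ZAR → CHF: 1 × 10.4398 × 1.97689 ÷ 20.6384 = 0.999997
Product ≈ 1 (deviation 0.000%, within rounding noise).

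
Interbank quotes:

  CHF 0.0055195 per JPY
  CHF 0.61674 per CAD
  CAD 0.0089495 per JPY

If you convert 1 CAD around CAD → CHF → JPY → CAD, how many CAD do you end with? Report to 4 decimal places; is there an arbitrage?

1.0000 (no arbitrage)

Around CAD → CHF → JPY → CAD: 1 × 0.61674 ÷ 0.0055195 × 0.0089495 = 1.000003
Product ≈ 1 (deviation 0.000%, within rounding noise).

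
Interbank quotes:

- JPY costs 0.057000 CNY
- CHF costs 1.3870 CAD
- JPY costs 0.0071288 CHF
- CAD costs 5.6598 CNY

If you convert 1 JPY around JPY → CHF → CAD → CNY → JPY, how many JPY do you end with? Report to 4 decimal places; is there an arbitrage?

Around JPY → CHF → CAD → CNY → JPY: 1 × 0.0071288 × 1.3870 × 5.6598 ÷ 0.057000 = 0.981791
Product < 1; profitable direction is JPY → CNY → CAD → CHF → JPY.

0.9818 (arbitrage exists)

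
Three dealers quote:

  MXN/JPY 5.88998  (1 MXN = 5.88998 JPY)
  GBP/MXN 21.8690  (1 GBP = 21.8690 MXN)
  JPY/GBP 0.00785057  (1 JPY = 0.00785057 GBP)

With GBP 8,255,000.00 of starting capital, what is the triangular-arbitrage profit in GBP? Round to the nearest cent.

Profitable loop is GBP → MXN → JPY → GBP:
GBP 8,255,000.00 × 21.8690 = MXN 180,528,595.00
MXN 180,528,595.00 × 5.88998 = JPY 1,063,309,814
JPY 1,063,309,814 × 0.00785057 = GBP 8,347,588.13
Profit = GBP 8,347,588.13 − GBP 8,255,000.00

Profit: GBP 92,588.13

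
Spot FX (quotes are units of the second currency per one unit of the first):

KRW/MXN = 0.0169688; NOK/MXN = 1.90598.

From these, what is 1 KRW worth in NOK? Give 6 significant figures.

KRW/NOK = 0.00890293

1 KRW × 0.0169688 = 0.0169688 MXN
0.0169688 MXN ÷ 1.90598 = 0.00890293 NOK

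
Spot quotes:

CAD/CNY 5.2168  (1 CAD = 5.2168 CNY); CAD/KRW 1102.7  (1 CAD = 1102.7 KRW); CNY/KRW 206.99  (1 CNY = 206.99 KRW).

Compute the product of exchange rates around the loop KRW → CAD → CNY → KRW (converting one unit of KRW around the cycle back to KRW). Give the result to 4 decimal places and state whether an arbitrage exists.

0.9793 (arbitrage exists)

Around KRW → CAD → CNY → KRW: 1 ÷ 1102.7 × 5.2168 × 206.99 = 0.979256
Product < 1; profitable direction is KRW → CNY → CAD → KRW.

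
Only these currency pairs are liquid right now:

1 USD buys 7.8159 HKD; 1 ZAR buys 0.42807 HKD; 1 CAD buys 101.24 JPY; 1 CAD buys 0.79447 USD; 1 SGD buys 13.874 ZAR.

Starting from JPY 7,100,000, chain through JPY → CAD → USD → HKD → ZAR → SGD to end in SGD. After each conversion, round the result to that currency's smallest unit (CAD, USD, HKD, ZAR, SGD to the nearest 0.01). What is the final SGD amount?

SGD 73,324.01

JPY 7,100,000 ÷ 101.24 = CAD 70,130.38
CAD 70,130.38 × 0.79447 = USD 55,716.48
USD 55,716.48 × 7.8159 = HKD 435,474.44
HKD 435,474.44 ÷ 0.42807 = ZAR 1,017,297.26
ZAR 1,017,297.26 ÷ 13.874 = SGD 73,324.01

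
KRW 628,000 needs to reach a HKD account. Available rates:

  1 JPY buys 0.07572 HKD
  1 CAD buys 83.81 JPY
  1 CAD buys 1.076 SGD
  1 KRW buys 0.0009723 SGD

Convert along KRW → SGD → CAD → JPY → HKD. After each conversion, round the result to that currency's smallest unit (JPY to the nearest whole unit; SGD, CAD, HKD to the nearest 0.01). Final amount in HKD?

HKD 3,601.24

KRW 628,000 × 0.0009723 = SGD 610.60
SGD 610.60 ÷ 1.076 = CAD 567.47
CAD 567.47 × 83.81 = JPY 47,560
JPY 47,560 × 0.07572 = HKD 3,601.24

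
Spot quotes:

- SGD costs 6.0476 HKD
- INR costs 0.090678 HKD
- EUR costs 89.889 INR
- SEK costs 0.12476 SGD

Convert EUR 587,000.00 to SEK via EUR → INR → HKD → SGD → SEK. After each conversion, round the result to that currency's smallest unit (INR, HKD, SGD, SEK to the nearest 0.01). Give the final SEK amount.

EUR 587,000.00 × 89.889 = INR 52,764,843.00
INR 52,764,843.00 × 0.090678 = HKD 4,784,610.43
HKD 4,784,610.43 ÷ 6.0476 = SGD 791,158.55
SGD 791,158.55 ÷ 0.12476 = SEK 6,341,443.97

SEK 6,341,443.97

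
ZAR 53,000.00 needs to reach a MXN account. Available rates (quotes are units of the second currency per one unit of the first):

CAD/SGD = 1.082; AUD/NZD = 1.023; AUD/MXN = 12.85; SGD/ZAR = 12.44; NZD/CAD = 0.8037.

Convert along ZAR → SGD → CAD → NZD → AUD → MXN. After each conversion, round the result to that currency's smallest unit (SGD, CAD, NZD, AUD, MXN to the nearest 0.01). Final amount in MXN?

ZAR 53,000.00 ÷ 12.44 = SGD 4,260.45
SGD 4,260.45 ÷ 1.082 = CAD 3,937.57
CAD 3,937.57 ÷ 0.8037 = NZD 4,899.30
NZD 4,899.30 ÷ 1.023 = AUD 4,789.15
AUD 4,789.15 × 12.85 = MXN 61,540.58

MXN 61,540.58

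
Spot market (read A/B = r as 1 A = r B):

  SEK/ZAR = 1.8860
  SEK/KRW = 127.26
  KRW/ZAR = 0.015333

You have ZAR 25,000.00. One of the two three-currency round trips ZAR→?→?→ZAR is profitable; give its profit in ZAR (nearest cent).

Profitable loop is ZAR → SEK → KRW → ZAR:
ZAR 25,000.00 ÷ 1.8860 = SEK 13,255.57
SEK 13,255.57 × 127.26 = KRW 1,686,903
KRW 1,686,903 × 0.015333 = ZAR 25,865.29
Profit = ZAR 25,865.29 − ZAR 25,000.00

Profit: ZAR 865.29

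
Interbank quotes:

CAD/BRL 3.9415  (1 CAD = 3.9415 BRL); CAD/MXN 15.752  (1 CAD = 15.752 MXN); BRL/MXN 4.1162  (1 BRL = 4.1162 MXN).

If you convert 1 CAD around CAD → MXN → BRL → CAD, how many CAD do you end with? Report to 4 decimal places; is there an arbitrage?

Around CAD → MXN → BRL → CAD: 1 × 15.752 ÷ 4.1162 ÷ 3.9415 = 0.970907
Product < 1; profitable direction is CAD → BRL → MXN → CAD.

0.9709 (arbitrage exists)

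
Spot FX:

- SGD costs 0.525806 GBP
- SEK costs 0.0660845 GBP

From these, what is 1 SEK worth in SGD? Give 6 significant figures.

1 SEK × 0.0660845 = 0.0660845 GBP
0.0660845 GBP ÷ 0.525806 = 0.125682 SGD

SEK/SGD = 0.125682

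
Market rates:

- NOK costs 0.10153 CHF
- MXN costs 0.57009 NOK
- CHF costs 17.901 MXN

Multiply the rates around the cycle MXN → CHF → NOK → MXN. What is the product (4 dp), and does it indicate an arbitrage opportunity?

Around MXN → CHF → NOK → MXN: 1 ÷ 17.901 ÷ 0.10153 ÷ 0.57009 = 0.965128
Product < 1; profitable direction is MXN → NOK → CHF → MXN.

0.9651 (arbitrage exists)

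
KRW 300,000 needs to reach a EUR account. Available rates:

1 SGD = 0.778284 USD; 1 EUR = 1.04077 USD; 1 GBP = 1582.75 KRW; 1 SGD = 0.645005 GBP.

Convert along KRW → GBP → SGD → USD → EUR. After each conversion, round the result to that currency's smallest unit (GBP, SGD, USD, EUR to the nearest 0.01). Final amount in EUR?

KRW 300,000 ÷ 1582.75 = GBP 189.54
GBP 189.54 ÷ 0.645005 = SGD 293.86
SGD 293.86 × 0.778284 = USD 228.71
USD 228.71 ÷ 1.04077 = EUR 219.75

EUR 219.75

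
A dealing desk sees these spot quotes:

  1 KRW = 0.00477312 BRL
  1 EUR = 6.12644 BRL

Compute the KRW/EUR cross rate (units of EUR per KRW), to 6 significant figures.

KRW/EUR = 0.000779102

1 KRW × 0.00477312 = 0.00477312 BRL
0.00477312 BRL ÷ 6.12644 = 0.000779102 EUR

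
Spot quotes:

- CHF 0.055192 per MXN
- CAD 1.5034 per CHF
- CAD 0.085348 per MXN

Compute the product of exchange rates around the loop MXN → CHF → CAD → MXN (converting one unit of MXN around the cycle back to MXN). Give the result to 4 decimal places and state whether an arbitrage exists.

Around MXN → CHF → CAD → MXN: 1 × 0.055192 × 1.5034 ÷ 0.085348 = 0.972204
Product < 1; profitable direction is MXN → CAD → CHF → MXN.

0.9722 (arbitrage exists)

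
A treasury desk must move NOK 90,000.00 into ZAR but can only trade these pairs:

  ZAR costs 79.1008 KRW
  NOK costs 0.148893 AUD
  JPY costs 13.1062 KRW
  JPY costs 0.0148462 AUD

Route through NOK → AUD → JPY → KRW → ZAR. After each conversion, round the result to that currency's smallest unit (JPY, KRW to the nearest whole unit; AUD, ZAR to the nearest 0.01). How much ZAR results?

NOK 90,000.00 × 0.148893 = AUD 13,400.37
AUD 13,400.37 ÷ 0.0148462 = JPY 902,613
JPY 902,613 × 13.1062 = KRW 11,829,827
KRW 11,829,827 ÷ 79.1008 = ZAR 149,553.82

ZAR 149,553.82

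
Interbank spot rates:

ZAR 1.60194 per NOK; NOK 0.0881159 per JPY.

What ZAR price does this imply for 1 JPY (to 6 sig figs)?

JPY/ZAR = 0.141156

1 JPY × 0.0881159 = 0.0881159 NOK
0.0881159 NOK × 1.60194 = 0.141156 ZAR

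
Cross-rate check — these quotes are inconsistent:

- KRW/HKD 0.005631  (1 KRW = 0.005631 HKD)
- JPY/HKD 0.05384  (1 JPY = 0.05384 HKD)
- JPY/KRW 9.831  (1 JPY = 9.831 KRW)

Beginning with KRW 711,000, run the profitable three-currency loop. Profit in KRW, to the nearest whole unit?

Profit: KRW 20,051

Profitable loop is KRW → HKD → JPY → KRW:
KRW 711,000 × 0.005631 = HKD 4,003.64
HKD 4,003.64 ÷ 0.05384 = JPY 74,362
JPY 74,362 × 9.831 = KRW 731,051
Profit = KRW 731,051 − KRW 711,000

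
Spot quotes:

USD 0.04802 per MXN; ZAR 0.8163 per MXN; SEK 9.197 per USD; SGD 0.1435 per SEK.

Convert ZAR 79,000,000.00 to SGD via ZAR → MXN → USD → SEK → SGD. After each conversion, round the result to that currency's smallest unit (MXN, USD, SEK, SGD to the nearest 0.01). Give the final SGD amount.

ZAR 79,000,000.00 ÷ 0.8163 = MXN 96,778,145.29
MXN 96,778,145.29 × 0.04802 = USD 4,647,286.54
USD 4,647,286.54 × 9.197 = SEK 42,741,094.31
SEK 42,741,094.31 × 0.1435 = SGD 6,133,347.03

SGD 6,133,347.03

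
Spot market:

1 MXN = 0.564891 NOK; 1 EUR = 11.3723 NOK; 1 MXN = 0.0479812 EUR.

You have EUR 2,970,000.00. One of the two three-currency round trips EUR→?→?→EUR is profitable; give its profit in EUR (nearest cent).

Profitable loop is EUR → MXN → NOK → EUR:
EUR 2,970,000.00 ÷ 0.0479812 = MXN 61,899,243.87
MXN 61,899,243.87 × 0.564891 = NOK 34,966,325.77
NOK 34,966,325.77 ÷ 11.3723 = EUR 3,074,692.52
Profit = EUR 3,074,692.52 − EUR 2,970,000.00

Profit: EUR 104,692.52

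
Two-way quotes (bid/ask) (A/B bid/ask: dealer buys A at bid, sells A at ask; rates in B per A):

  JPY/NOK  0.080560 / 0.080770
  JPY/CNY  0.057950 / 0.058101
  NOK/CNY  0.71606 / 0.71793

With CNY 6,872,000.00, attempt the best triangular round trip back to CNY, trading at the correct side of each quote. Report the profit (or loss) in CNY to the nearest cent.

Net result: CNY -4,409.25 (no profitable arbitrage after spreads)

Best loop CNY → NOK → JPY → CNY:
CNY 6,872,000.00 ÷ 0.71793 (buy NOK at ask) = NOK 9,571,963.84
NOK 9,571,963.84 ÷ 0.080770 (buy JPY at ask) = JPY 118,508,900
JPY 118,508,900 × 0.057950 (sell JPY at bid) = CNY 6,867,590.75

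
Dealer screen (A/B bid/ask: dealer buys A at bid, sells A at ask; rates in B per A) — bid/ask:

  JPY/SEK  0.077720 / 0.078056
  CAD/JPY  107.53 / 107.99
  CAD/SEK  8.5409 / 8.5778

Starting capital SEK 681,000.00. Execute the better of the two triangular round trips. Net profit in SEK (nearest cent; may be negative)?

Net profit: SEK 9,018.79

Best loop SEK → JPY → CAD → SEK:
SEK 681,000.00 ÷ 0.078056 (buy JPY at ask) = JPY 8,724,505
JPY 8,724,505 ÷ 107.99 (buy CAD at ask) = CAD 80,789.94
CAD 80,789.94 × 8.5409 (sell CAD at bid) = SEK 690,018.79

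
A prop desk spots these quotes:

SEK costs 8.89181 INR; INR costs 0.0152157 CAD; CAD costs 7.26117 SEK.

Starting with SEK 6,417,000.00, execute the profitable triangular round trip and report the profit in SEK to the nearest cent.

Profitable loop is SEK → CAD → INR → SEK:
SEK 6,417,000.00 ÷ 7.26117 = CAD 883,741.88
CAD 883,741.88 ÷ 0.0152157 = INR 58,080,921.44
INR 58,080,921.44 ÷ 8.89181 = SEK 6,531,957.10
Profit = SEK 6,531,957.10 − SEK 6,417,000.00

Profit: SEK 114,957.10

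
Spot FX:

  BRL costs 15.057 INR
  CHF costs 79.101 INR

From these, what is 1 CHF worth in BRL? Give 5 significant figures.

1 CHF × 79.101 = 79.101 INR
79.101 INR ÷ 15.057 = 5.25344 BRL

CHF/BRL = 5.2534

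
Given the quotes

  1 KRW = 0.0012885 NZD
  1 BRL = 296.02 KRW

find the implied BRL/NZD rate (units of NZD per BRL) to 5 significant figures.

1 BRL × 296.02 = 296.02 KRW
296.02 KRW × 0.0012885 = 0.381422 NZD

BRL/NZD = 0.38142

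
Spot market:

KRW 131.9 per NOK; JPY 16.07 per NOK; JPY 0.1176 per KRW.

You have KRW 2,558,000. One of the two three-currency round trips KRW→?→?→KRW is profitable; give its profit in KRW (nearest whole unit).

Profit: KRW 92,112

Profitable loop is KRW → NOK → JPY → KRW:
KRW 2,558,000 ÷ 131.9 = NOK 19,393.48
NOK 19,393.48 × 16.07 = JPY 311,653
JPY 311,653 ÷ 0.1176 = KRW 2,650,112
Profit = KRW 2,650,112 − KRW 2,558,000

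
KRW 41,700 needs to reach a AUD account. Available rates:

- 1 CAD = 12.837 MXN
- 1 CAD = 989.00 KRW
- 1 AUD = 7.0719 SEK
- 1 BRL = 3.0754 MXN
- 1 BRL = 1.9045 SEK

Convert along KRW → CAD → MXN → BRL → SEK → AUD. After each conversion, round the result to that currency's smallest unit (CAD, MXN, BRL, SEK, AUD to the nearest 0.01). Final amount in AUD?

KRW 41,700 ÷ 989.00 = CAD 42.16
CAD 42.16 × 12.837 = MXN 541.21
MXN 541.21 ÷ 3.0754 = BRL 175.98
BRL 175.98 × 1.9045 = SEK 335.15
SEK 335.15 ÷ 7.0719 = AUD 47.39

AUD 47.39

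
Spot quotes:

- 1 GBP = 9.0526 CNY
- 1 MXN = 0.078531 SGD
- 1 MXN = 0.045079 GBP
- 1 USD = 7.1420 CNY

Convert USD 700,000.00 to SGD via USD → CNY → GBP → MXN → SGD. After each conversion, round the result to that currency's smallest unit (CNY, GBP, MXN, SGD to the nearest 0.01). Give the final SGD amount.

USD 700,000.00 × 7.1420 = CNY 4,999,400.00
CNY 4,999,400.00 ÷ 9.0526 = GBP 552,261.23
GBP 552,261.23 ÷ 0.045079 = MXN 12,250,964.53
MXN 12,250,964.53 × 0.078531 = SGD 962,080.50

SGD 962,080.50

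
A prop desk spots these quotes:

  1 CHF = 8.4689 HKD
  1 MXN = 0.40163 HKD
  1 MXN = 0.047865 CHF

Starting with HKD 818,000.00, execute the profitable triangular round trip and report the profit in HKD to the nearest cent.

Profit: HKD 7,604.83

Profitable loop is HKD → MXN → CHF → HKD:
HKD 818,000.00 ÷ 0.40163 = MXN 2,036,700.45
MXN 2,036,700.45 × 0.047865 = CHF 97,486.67
CHF 97,486.67 × 8.4689 = HKD 825,604.83
Profit = HKD 825,604.83 − HKD 818,000.00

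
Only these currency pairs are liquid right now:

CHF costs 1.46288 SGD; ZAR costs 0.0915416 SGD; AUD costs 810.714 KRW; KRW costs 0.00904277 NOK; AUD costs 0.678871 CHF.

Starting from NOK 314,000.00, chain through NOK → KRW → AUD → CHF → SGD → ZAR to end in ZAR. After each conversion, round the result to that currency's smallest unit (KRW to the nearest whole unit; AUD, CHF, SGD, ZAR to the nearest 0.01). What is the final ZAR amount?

NOK 314,000.00 ÷ 0.00904277 = KRW 34,723,873
KRW 34,723,873 ÷ 810.714 = AUD 42,831.22
AUD 42,831.22 × 0.678871 = CHF 29,076.87
CHF 29,076.87 × 1.46288 = SGD 42,535.97
SGD 42,535.97 ÷ 0.0915416 = ZAR 464,662.73

ZAR 464,662.73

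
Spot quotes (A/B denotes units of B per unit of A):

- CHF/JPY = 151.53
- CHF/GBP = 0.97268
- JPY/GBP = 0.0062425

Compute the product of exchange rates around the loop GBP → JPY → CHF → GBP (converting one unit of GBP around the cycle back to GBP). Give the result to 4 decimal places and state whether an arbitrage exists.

1.0283 (arbitrage exists)

Around GBP → JPY → CHF → GBP: 1 ÷ 0.0062425 ÷ 151.53 × 0.97268 = 1.028283
Product > 1; profitable direction is GBP → JPY → CHF → GBP.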